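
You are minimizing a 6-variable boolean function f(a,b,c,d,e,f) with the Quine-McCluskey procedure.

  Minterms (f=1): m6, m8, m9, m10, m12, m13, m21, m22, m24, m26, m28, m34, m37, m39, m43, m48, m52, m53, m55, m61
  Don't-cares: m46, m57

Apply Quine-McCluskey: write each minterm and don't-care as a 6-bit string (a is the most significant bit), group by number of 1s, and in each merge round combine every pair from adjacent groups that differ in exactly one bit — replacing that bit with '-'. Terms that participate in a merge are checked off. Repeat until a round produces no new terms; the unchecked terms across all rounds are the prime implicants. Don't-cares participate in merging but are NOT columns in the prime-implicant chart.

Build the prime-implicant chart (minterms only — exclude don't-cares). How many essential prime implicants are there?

Round 0: 000110✓ 001000✓ 001001✓ 001010✓ 001100✓ 001101✓ 010101✓ 010110✓ 011000✓ 011010✓ 011100✓ 100010 100101✓ 100111✓ 101011 101110 110000✓ 110100✓ 110101✓ 110111✓ 111001✓ 111101✓
Round 1: -10101 0-0110 0-1000✓ 0-1010✓ 0-1100✓ 001-00✓ 001-01✓ 0010-0✓ 00100-✓ 00110-✓ 011-00✓ 0110-0✓ 1-0101✓ 1-0111✓ 1001-1✓ 11-101 110-00 1101-1✓ 11010- 111-01
Round 2: 0-1-00 0-10-0 001-0- 1-01-1
PIs = {-10101, 0-0110, 0-1-00, 0-10-0, 001-0-, 1-01-1, 100010, 101011, 101110, 11-101, 110-00, 11010-, 111-01}
Coverage chart:
  m6: 0-0110 ←essential
  m8: 0-1-00,0-10-0,001-0-
  m9: 001-0- ←essential
  m10: 0-10-0 ←essential
  m12: 0-1-00,001-0-
  m13: 001-0- ←essential
  m21: -10101 ←essential
  m22: 0-0110 ←essential
  m24: 0-1-00,0-10-0
  m26: 0-10-0 ←essential
  m28: 0-1-00 ←essential
  m34: 100010 ←essential
  m37: 1-01-1 ←essential
  m39: 1-01-1 ←essential
  m43: 101011 ←essential
  m48: 110-00 ←essential
  m52: 110-00,11010-
  m53: -10101,1-01-1,11-101,11010-
  m55: 1-01-1 ←essential
  m61: 11-101,111-01
Essential: -10101, 0-0110, 0-1-00, 0-10-0, 001-0-, 1-01-1, 100010, 101011, 110-00

9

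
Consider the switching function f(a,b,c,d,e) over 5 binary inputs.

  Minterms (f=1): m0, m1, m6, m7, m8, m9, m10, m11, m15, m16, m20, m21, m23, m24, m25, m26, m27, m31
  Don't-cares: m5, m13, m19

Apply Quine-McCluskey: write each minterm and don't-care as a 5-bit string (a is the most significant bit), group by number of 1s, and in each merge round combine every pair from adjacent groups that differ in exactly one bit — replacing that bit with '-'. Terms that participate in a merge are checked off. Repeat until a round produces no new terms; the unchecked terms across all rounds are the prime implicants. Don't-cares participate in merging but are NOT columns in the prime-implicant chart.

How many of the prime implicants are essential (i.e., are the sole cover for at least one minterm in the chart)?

[col 0] 00000*, 00001*, 00101*, 00110*, 00111*, 01000*, 01001*, 01010*, 01011*, 01101*, 01111*, 10000*, 10011*, 10100*, 10101*, 10111*, 11000*, 11001*, 11010*, 11011*, 11111*
[col 1] -0000*, -0101*, -0111*, -1000*, -1001*, -1010*, -1011*, -1111*, 0-000*, 0-001*, 0-101*, 0-111*, 00-01*, 0000-*, 001-1*, 0011-, 01-01*, 01-11*, 010-0*, 010-1*, 0100-*, 0101-*, 011-1*, 1-000*, 1-011*, 1-111*, 10-00, 10-11*, 101-1*, 1010-, 11-11*, 110-0*, 110-1*, 1100-*, 1101-*
[col 2] --000, --111, -01-1, -1-11, -10-0*, -10-1*, -100-*, -101-*, 0--01, 0-00-, 0-1-1, 01--1, 010--*, 1--11, 110--*
[col 3] -10--
Prime implicants: --000, --111, -01-1, -1-11, -10--, 0--01, 0-00-, 0-1-1, 0011-, 01--1, 1--11, 10-00, 1010-
PI chart (minterm → PIs covering it):
  0 | --000,0-00-
  1 | 0--01,0-00-
  6 | 0011-  (sole → essential)
  7 | --111,-01-1,0-1-1,0011-
  8 | --000,-10--,0-00-
  9 | -10--,0--01,0-00-,01--1
  10 | -10--  (sole → essential)
  11 | -1-11,-10--,01--1
  15 | --111,-1-11,0-1-1,01--1
  16 | --000,10-00
  20 | 10-00,1010-
  21 | -01-1,1010-
  23 | --111,-01-1,1--11
  24 | --000,-10--
  25 | -10--  (sole → essential)
  26 | -10--  (sole → essential)
  27 | -1-11,-10--,1--11
  31 | --111,-1-11,1--11
Essential prime implicants: -10--, 0011-

2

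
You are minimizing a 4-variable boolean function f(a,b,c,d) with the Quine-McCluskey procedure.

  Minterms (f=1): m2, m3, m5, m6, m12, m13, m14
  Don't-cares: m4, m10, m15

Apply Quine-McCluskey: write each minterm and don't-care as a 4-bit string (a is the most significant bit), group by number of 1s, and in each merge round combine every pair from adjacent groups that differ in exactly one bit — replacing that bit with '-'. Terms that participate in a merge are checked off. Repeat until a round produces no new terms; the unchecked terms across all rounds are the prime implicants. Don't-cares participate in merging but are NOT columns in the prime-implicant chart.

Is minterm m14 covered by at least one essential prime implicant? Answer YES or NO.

Round 0: 0010✓ 0011✓ 0100✓ 0101✓ 0110✓ 1010✓ 1100✓ 1101✓ 1110✓ 1111✓
Round 1: -010✓ -100✓ -101✓ -110✓ 0-10✓ 001- 01-0✓ 010-✓ 1-10✓ 11-0✓ 11-1✓ 110-✓ 111-✓
Round 2: --10 -1-0 -10- 11--
PIs = {--10, -1-0, -10-, 001-, 11--}
Coverage chart:
  m2: --10,001-
  m3: 001- ←essential
  m5: -10- ←essential
  m6: --10,-1-0
  m12: -1-0,-10-,11--
  m13: -10-,11--
  m14: --10,-1-0,11--
Essential: -10-, 001-

NO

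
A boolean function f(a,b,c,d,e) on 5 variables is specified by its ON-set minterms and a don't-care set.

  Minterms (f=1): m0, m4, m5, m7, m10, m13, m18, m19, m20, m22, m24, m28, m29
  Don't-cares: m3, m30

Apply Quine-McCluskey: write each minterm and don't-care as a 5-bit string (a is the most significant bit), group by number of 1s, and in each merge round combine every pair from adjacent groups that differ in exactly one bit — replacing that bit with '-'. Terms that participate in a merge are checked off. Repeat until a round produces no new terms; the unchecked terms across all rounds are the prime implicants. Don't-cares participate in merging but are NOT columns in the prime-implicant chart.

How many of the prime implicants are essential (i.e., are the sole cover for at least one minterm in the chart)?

3

size-2^0 implicants → 00000(✓)  00011(✓)  00100(✓)  00101(✓)  00111(✓)  01010  01101(✓)  10010(✓)  10011(✓)  10100(✓)  10110(✓)  11000(✓)  11100(✓)  11101(✓)  11110(✓)
size-2^1 implicants → -0011  -0100  -1101  0-101  00-00  00-11  001-1  0010-  1-100(✓)  1-110(✓)  10-10  1001-  101-0(✓)  11-00  111-0(✓)  1110-
size-2^2 implicants → 1-1-0
Unchecked terms (primes): -0011, -0100, -1101, 0-101, 00-00, 00-11, 001-1, 0010-, 01010, 1-1-0, 10-10, 1001-, 11-00, 1110-
Minterm coverage:
  m0 ⊆ 00-00 [E]
  m4 ⊆ -0100,00-00,0010-
  m5 ⊆ 0-101,001-1,0010-
  m7 ⊆ 00-11,001-1
  m10 ⊆ 01010 [E]
  m13 ⊆ -1101,0-101
  m18 ⊆ 10-10,1001-
  m19 ⊆ -0011,1001-
  m20 ⊆ -0100,1-1-0
  m22 ⊆ 1-1-0,10-10
  m24 ⊆ 11-00 [E]
  m28 ⊆ 1-1-0,11-00,1110-
  m29 ⊆ -1101,1110-
E = {00-00, 01010, 11-00}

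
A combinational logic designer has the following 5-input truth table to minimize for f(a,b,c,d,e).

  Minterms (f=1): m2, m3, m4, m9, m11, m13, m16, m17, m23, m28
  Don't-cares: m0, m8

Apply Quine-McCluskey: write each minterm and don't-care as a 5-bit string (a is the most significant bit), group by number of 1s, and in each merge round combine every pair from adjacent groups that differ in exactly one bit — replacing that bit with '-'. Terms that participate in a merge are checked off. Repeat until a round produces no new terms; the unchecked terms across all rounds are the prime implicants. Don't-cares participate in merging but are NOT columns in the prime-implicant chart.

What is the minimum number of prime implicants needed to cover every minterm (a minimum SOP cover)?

Round 0: 00000✓ 00010✓ 00011✓ 00100✓ 01000✓ 01001✓ 01011✓ 01101✓ 10000✓ 10001✓ 10111 11100
Round 1: -0000 0-000 0-011 00-00 000-0 0001- 01-01 010-1 0100- 1000-
PIs = {-0000, 0-000, 0-011, 00-00, 000-0, 0001-, 01-01, 010-1, 0100-, 1000-, 10111, 11100}
Coverage chart:
  m2: 000-0,0001-
  m3: 0-011,0001-
  m4: 00-00 ←essential
  m9: 01-01,010-1,0100-
  m11: 0-011,010-1
  m13: 01-01 ←essential
  m16: -0000,1000-
  m17: 1000- ←essential
  m23: 10111 ←essential
  m28: 11100 ←essential
Essential: 00-00, 01-01, 1000-, 10111, 11100
Petrick residual → 0-011, 000-0
Min cover (7 terms): a'c'de + a'b'd'e' + a'b'c'e' + a'bd'e + ab'c'd' + ab'cde + abcd'e'

7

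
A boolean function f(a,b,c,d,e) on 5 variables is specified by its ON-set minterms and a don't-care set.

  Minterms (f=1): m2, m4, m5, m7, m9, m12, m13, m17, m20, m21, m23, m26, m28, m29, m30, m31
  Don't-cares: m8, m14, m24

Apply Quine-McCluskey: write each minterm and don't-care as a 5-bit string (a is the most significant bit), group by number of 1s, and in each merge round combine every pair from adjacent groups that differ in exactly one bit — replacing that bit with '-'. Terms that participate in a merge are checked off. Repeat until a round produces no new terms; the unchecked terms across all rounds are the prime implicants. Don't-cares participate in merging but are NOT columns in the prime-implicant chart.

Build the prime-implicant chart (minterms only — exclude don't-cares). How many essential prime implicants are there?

6

Round 0: 00010 00100✓ 00101✓ 00111✓ 01000✓ 01001✓ 01100✓ 01101✓ 01110✓ 10001✓ 10100✓ 10101✓ 10111✓ 11000✓ 11010✓ 11100✓ 11101✓ 11110✓ 11111✓
Round 1: -0100✓ -0101✓ -0111✓ -1000✓ -1100✓ -1101✓ -1110✓ 0-100✓ 0-101✓ 001-1✓ 0010-✓ 01-00✓ 01-01✓ 0100-✓ 011-0✓ 0110-✓ 1-100✓ 1-101✓ 1-111✓ 10-01 101-1✓ 1010-✓ 11-00✓ 11-10✓ 110-0✓ 111-0✓ 111-1✓ 1110-✓ 1111-✓
Round 2: --100✓ --101✓ -01-1 -010-✓ -1-00 -11-0 -110-✓ 0-10-✓ 01-0- 1-1-1 1-10-✓ 11--0 111--
Round 3: --10-
PIs = {--10-, -01-1, -1-00, -11-0, 00010, 01-0-, 1-1-1, 10-01, 11--0, 111--}
Coverage chart:
  m2: 00010 ←essential
  m4: --10- ←essential
  m5: --10-,-01-1
  m7: -01-1 ←essential
  m9: 01-0- ←essential
  m12: --10-,-1-00,-11-0,01-0-
  m13: --10-,01-0-
  m17: 10-01 ←essential
  m20: --10- ←essential
  m21: --10-,-01-1,1-1-1,10-01
  m23: -01-1,1-1-1
  m26: 11--0 ←essential
  m28: --10-,-1-00,-11-0,11--0,111--
  m29: --10-,1-1-1,111--
  m30: -11-0,11--0,111--
  m31: 1-1-1,111--
Essential: --10-, -01-1, 00010, 01-0-, 10-01, 11--0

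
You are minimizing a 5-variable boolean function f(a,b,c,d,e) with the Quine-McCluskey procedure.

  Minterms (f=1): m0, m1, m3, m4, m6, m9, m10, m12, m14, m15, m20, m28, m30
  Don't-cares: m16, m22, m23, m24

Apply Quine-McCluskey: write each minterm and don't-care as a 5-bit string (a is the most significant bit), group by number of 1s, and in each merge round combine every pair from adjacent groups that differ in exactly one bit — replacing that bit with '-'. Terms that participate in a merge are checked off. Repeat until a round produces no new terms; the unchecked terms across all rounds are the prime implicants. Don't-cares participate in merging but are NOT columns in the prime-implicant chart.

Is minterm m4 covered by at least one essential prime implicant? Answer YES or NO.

Round 0: 00000✓ 00001✓ 00011✓ 00100✓ 00110✓ 01001✓ 01010✓ 01100✓ 01110✓ 01111✓ 10000✓ 10100✓ 10110✓ 10111✓ 11000✓ 11100✓ 11110✓
Round 1: -0000✓ -0100✓ -0110✓ -1100✓ -1110✓ 0-001 0-100✓ 0-110✓ 00-00✓ 000-1 0000- 001-0✓ 01-10 011-0✓ 0111- 1-000✓ 1-100✓ 1-110✓ 10-00✓ 101-0✓ 1011- 11-00✓ 111-0✓
Round 2: --100✓ --110✓ -0-00 -01-0✓ -11-0✓ 0-1-0✓ 1--00 1-1-0✓
Round 3: --1-0
PIs = {--1-0, -0-00, 0-001, 000-1, 0000-, 01-10, 0111-, 1--00, 1011-}
Coverage chart:
  m0: -0-00,0000-
  m1: 0-001,000-1,0000-
  m3: 000-1 ←essential
  m4: --1-0,-0-00
  m6: --1-0 ←essential
  m9: 0-001 ←essential
  m10: 01-10 ←essential
  m12: --1-0 ←essential
  m14: --1-0,01-10,0111-
  m15: 0111- ←essential
  m20: --1-0,-0-00,1--00
  m28: --1-0,1--00
  m30: --1-0 ←essential
Essential: --1-0, 0-001, 000-1, 01-10, 0111-

YES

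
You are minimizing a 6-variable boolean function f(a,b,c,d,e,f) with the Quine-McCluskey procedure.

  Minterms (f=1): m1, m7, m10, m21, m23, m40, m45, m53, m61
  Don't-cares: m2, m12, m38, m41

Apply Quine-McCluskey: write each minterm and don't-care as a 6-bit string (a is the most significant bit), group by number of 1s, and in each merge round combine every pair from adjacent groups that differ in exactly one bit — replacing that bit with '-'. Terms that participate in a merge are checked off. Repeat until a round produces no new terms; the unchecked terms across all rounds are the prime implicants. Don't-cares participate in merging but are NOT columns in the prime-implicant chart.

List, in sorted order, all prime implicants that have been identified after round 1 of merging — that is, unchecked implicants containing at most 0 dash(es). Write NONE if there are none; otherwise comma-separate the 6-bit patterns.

size-2^0 implicants → 000001  000010(✓)  000111(✓)  001010(✓)  001100  010101(✓)  010111(✓)  100110  101000(✓)  101001(✓)  101101(✓)  110101(✓)  111101(✓)
size-2^1 implicants → -10101  0-0111  00-010  0101-1  1-1101  101-01  10100-  11-101
Unchecked terms (primes): -10101, 0-0111, 00-010, 000001, 001100, 0101-1, 1-1101, 100110, 101-01, 10100-, 11-101

000001, 001100, 100110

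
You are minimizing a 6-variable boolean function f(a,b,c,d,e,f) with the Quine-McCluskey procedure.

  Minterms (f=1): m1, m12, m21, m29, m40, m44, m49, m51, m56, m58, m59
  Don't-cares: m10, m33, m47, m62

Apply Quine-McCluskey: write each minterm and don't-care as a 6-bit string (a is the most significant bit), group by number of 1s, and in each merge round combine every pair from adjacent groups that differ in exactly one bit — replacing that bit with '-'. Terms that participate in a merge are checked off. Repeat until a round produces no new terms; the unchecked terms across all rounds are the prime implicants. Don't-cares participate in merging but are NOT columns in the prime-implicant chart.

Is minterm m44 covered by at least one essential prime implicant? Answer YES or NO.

YES

[col 0] 000001*, 001010, 001100*, 010101*, 011101*, 100001*, 101000*, 101100*, 101111, 110001*, 110011*, 111000*, 111010*, 111011*, 111110*
[col 1] -00001, -01100, 01-101, 1-0001, 1-1000, 101-00, 11-011, 1100-1, 111-10, 1110-0, 11101-
Prime implicants: -00001, -01100, 001010, 01-101, 1-0001, 1-1000, 101-00, 101111, 11-011, 1100-1, 111-10, 1110-0, 11101-
PI chart (minterm → PIs covering it):
  1 | -00001  (sole → essential)
  12 | -01100  (sole → essential)
  21 | 01-101  (sole → essential)
  29 | 01-101  (sole → essential)
  40 | 1-1000,101-00
  44 | -01100,101-00
  49 | 1-0001,1100-1
  51 | 11-011,1100-1
  56 | 1-1000,1110-0
  58 | 111-10,1110-0,11101-
  59 | 11-011,11101-
Essential prime implicants: -00001, -01100, 01-101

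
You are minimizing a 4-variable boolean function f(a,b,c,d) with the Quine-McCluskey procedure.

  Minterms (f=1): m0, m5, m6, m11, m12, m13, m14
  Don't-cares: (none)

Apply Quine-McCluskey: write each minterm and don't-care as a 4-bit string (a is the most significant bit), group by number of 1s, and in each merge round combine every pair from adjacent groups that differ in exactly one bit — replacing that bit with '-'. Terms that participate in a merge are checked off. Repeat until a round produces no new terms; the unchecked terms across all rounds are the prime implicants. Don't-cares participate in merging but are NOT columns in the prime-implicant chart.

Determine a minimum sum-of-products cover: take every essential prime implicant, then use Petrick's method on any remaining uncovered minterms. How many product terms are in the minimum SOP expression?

5

size-2^0 implicants → 0000  0101(✓)  0110(✓)  1011  1100(✓)  1101(✓)  1110(✓)
size-2^1 implicants → -101  -110  11-0  110-
Unchecked terms (primes): -101, -110, 0000, 1011, 11-0, 110-
Minterm coverage:
  m0 ⊆ 0000 [E]
  m5 ⊆ -101 [E]
  m6 ⊆ -110 [E]
  m11 ⊆ 1011 [E]
  m12 ⊆ 11-0,110-
  m13 ⊆ -101,110-
  m14 ⊆ -110,11-0
E = {-101, -110, 0000, 1011}
Petrick residual → 11-0
Cover = bc'd + bcd' + a'b'c'd' + ab'cd + abd'  |cover|=5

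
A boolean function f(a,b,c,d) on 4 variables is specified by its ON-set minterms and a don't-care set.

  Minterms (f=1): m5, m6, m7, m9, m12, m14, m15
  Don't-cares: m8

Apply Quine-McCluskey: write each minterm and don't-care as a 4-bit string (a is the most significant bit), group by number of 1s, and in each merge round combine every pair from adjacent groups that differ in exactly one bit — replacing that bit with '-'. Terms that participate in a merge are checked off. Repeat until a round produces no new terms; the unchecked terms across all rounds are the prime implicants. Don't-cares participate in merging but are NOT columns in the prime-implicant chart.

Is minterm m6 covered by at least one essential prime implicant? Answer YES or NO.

YES

size-2^0 implicants → 0101(✓)  0110(✓)  0111(✓)  1000(✓)  1001(✓)  1100(✓)  1110(✓)  1111(✓)
size-2^1 implicants → -110(✓)  -111(✓)  01-1  011-(✓)  1-00  100-  11-0  111-(✓)
size-2^2 implicants → -11-
Unchecked terms (primes): -11-, 01-1, 1-00, 100-, 11-0
Minterm coverage:
  m5 ⊆ 01-1 [E]
  m6 ⊆ -11- [E]
  m7 ⊆ -11-,01-1
  m9 ⊆ 100- [E]
  m12 ⊆ 1-00,11-0
  m14 ⊆ -11-,11-0
  m15 ⊆ -11- [E]
E = {-11-, 01-1, 100-}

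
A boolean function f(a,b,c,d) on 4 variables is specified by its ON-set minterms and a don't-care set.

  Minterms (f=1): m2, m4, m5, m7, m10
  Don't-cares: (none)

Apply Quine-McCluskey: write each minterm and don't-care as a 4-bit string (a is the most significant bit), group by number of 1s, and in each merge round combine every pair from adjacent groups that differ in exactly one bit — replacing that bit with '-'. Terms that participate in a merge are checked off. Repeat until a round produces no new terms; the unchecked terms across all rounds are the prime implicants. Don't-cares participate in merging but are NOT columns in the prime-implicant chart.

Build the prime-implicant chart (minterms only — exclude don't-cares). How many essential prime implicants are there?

size-2^0 implicants → 0010(✓)  0100(✓)  0101(✓)  0111(✓)  1010(✓)
size-2^1 implicants → -010  01-1  010-
Unchecked terms (primes): -010, 01-1, 010-
Minterm coverage:
  m2 ⊆ -010 [E]
  m4 ⊆ 010- [E]
  m5 ⊆ 01-1,010-
  m7 ⊆ 01-1 [E]
  m10 ⊆ -010 [E]
E = {-010, 01-1, 010-}

3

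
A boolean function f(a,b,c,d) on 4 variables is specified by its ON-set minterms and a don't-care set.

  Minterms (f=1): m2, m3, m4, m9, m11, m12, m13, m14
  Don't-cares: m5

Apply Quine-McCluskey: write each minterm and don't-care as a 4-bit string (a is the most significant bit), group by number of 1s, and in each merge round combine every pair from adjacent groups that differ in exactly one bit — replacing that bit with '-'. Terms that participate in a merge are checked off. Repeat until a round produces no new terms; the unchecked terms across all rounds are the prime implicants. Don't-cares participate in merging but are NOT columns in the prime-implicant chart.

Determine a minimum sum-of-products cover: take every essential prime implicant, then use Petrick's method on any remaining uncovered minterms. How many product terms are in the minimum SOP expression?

4

[col 0] 0010*, 0011*, 0100*, 0101*, 1001*, 1011*, 1100*, 1101*, 1110*
[col 1] -011, -100*, -101*, 001-, 010-*, 1-01, 10-1, 11-0, 110-*
[col 2] -10-
Prime implicants: -011, -10-, 001-, 1-01, 10-1, 11-0
PI chart (minterm → PIs covering it):
  2 | 001-  (sole → essential)
  3 | -011,001-
  4 | -10-  (sole → essential)
  9 | 1-01,10-1
  11 | -011,10-1
  12 | -10-,11-0
  13 | -10-,1-01
  14 | 11-0  (sole → essential)
Essential prime implicants: -10-, 001-, 11-0
Petrick residual → 10-1
Minimum SOP uses 4 PIs: bc' + a'b'c + ab'd + abd'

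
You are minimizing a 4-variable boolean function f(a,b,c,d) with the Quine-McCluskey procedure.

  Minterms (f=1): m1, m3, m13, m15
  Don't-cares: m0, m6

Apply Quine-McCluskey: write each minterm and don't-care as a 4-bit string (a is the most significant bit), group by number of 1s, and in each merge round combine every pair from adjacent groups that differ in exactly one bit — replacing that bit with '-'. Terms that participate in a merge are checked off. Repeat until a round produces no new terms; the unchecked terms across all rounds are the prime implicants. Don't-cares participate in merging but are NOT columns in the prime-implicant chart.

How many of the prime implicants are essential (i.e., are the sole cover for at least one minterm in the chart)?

[col 0] 0000*, 0001*, 0011*, 0110, 1101*, 1111*
[col 1] 00-1, 000-, 11-1
Prime implicants: 00-1, 000-, 0110, 11-1
PI chart (minterm → PIs covering it):
  1 | 00-1,000-
  3 | 00-1  (sole → essential)
  13 | 11-1  (sole → essential)
  15 | 11-1  (sole → essential)
Essential prime implicants: 00-1, 11-1

2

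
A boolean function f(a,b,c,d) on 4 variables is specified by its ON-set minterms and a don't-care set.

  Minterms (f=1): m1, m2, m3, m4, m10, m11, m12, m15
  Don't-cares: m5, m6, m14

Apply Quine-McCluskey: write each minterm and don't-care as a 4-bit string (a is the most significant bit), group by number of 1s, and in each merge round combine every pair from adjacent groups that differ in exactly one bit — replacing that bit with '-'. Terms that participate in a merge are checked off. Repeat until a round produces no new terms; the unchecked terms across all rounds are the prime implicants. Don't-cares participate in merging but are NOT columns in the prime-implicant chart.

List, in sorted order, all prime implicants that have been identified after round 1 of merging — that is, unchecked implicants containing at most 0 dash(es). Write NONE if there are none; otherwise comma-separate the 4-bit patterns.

[col 0] 0001*, 0010*, 0011*, 0100*, 0101*, 0110*, 1010*, 1011*, 1100*, 1110*, 1111*
[col 1] -010*, -011*, -100*, -110*, 0-01, 0-10*, 00-1, 001-*, 01-0*, 010-, 1-10*, 1-11*, 101-*, 11-0*, 111-*
[col 2] --10, -01-, -1-0, 1-1-
Prime implicants: --10, -01-, -1-0, 0-01, 00-1, 010-, 1-1-

NONE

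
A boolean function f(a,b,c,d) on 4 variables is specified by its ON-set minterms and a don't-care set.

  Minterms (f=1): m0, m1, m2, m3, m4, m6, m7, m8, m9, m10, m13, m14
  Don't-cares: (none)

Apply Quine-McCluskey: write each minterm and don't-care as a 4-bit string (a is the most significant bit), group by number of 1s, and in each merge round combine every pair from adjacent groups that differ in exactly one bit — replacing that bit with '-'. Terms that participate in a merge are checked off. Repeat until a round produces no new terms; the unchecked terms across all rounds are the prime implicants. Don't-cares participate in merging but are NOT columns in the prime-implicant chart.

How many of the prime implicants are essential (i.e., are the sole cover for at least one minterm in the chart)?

4

[col 0] 0000*, 0001*, 0010*, 0011*, 0100*, 0110*, 0111*, 1000*, 1001*, 1010*, 1101*, 1110*
[col 1] -000*, -001*, -010*, -110*, 0-00*, 0-10*, 0-11*, 00-0*, 00-1*, 000-*, 001-*, 01-0*, 011-*, 1-01, 1-10*, 10-0*, 100-*
[col 2] --10, -0-0, -00-, 0--0, 0-1-, 00--
Prime implicants: --10, -0-0, -00-, 0--0, 0-1-, 00--, 1-01
PI chart (minterm → PIs covering it):
  0 | -0-0,-00-,0--0,00--
  1 | -00-,00--
  2 | --10,-0-0,0--0,0-1-,00--
  3 | 0-1-,00--
  4 | 0--0  (sole → essential)
  6 | --10,0--0,0-1-
  7 | 0-1-  (sole → essential)
  8 | -0-0,-00-
  9 | -00-,1-01
  10 | --10,-0-0
  13 | 1-01  (sole → essential)
  14 | --10  (sole → essential)
Essential prime implicants: --10, 0--0, 0-1-, 1-01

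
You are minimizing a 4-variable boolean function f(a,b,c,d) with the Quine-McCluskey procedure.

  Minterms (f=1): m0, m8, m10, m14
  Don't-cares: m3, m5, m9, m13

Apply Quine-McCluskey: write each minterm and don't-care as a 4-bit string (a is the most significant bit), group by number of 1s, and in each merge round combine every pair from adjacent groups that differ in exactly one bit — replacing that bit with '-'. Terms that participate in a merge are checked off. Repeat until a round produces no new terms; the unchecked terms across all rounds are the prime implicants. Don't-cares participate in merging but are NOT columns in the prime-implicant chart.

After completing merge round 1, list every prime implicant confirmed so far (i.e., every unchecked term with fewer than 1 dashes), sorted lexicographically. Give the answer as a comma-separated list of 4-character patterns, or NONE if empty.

0011

Round 0: 0000✓ 0011 0101✓ 1000✓ 1001✓ 1010✓ 1101✓ 1110✓
Round 1: -000 -101 1-01 1-10 10-0 100-
PIs = {-000, -101, 0011, 1-01, 1-10, 10-0, 100-}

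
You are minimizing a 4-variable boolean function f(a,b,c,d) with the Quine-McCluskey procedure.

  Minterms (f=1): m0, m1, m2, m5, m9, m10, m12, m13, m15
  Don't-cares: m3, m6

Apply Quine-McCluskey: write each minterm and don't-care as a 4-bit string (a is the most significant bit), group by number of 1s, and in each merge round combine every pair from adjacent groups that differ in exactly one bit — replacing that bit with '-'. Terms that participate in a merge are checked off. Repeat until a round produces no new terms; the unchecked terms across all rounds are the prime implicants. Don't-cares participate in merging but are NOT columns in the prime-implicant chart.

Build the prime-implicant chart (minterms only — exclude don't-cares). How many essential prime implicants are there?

5

[col 0] 0000*, 0001*, 0010*, 0011*, 0101*, 0110*, 1001*, 1010*, 1100*, 1101*, 1111*
[col 1] -001*, -010, -101*, 0-01*, 0-10, 00-0*, 00-1*, 000-*, 001-*, 1-01*, 11-1, 110-
[col 2] --01, 00--
Prime implicants: --01, -010, 0-10, 00--, 11-1, 110-
PI chart (minterm → PIs covering it):
  0 | 00--  (sole → essential)
  1 | --01,00--
  2 | -010,0-10,00--
  5 | --01  (sole → essential)
  9 | --01  (sole → essential)
  10 | -010  (sole → essential)
  12 | 110-  (sole → essential)
  13 | --01,11-1,110-
  15 | 11-1  (sole → essential)
Essential prime implicants: --01, -010, 00--, 11-1, 110-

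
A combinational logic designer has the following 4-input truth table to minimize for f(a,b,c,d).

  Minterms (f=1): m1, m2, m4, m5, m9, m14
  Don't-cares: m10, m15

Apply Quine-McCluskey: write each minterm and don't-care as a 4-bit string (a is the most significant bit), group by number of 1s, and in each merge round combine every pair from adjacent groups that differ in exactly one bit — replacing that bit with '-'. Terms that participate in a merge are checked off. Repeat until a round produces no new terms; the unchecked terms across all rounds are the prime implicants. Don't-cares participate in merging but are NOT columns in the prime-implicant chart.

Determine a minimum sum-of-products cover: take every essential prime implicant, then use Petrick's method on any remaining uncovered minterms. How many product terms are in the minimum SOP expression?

4

Round 0: 0001✓ 0010✓ 0100✓ 0101✓ 1001✓ 1010✓ 1110✓ 1111✓
Round 1: -001 -010 0-01 010- 1-10 111-
PIs = {-001, -010, 0-01, 010-, 1-10, 111-}
Coverage chart:
  m1: -001,0-01
  m2: -010 ←essential
  m4: 010- ←essential
  m5: 0-01,010-
  m9: -001 ←essential
  m14: 1-10,111-
Essential: -001, -010, 010-
Petrick residual → 1-10
Min cover (4 terms): b'c'd + b'cd' + a'bc' + acd'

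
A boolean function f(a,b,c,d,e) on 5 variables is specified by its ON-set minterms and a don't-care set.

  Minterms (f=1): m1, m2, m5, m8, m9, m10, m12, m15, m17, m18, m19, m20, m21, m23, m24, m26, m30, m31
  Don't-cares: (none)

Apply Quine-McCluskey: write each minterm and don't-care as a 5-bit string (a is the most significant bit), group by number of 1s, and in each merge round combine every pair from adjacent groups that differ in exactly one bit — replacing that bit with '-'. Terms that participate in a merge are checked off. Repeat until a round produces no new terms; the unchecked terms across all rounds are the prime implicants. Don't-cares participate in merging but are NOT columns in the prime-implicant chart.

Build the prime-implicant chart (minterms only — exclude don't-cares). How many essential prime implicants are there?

6

[col 0] 00001*, 00010*, 00101*, 01000*, 01001*, 01010*, 01100*, 01111*, 10001*, 10010*, 10011*, 10100*, 10101*, 10111*, 11000*, 11010*, 11110*, 11111*
[col 1] -0001*, -0010*, -0101*, -1000*, -1010*, -1111, 0-001, 0-010*, 00-01*, 01-00, 010-0*, 0100-, 1-010*, 1-111, 10-01*, 10-11*, 100-1*, 1001-, 101-1*, 1010-, 11-10, 110-0*, 1111-
[col 2] --010, -0-01, -10-0, 10--1
Prime implicants: --010, -0-01, -10-0, -1111, 0-001, 01-00, 0100-, 1-111, 10--1, 1001-, 1010-, 11-10, 1111-
PI chart (minterm → PIs covering it):
  1 | -0-01,0-001
  2 | --010  (sole → essential)
  5 | -0-01  (sole → essential)
  8 | -10-0,01-00,0100-
  9 | 0-001,0100-
  10 | --010,-10-0
  12 | 01-00  (sole → essential)
  15 | -1111  (sole → essential)
  17 | -0-01,10--1
  18 | --010,1001-
  19 | 10--1,1001-
  20 | 1010-  (sole → essential)
  21 | -0-01,10--1,1010-
  23 | 1-111,10--1
  24 | -10-0  (sole → essential)
  26 | --010,-10-0,11-10
  30 | 11-10,1111-
  31 | -1111,1-111,1111-
Essential prime implicants: --010, -0-01, -10-0, -1111, 01-00, 1010-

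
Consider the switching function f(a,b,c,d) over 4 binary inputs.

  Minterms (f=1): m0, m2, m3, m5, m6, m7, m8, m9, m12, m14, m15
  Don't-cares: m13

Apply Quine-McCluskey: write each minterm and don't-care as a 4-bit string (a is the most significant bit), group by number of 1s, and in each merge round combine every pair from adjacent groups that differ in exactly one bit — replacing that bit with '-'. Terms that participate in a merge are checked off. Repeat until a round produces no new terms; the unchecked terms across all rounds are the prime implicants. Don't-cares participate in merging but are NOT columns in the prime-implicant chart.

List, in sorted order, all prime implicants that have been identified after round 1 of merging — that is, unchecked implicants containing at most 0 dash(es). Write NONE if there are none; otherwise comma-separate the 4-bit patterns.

size-2^0 implicants → 0000(✓)  0010(✓)  0011(✓)  0101(✓)  0110(✓)  0111(✓)  1000(✓)  1001(✓)  1100(✓)  1101(✓)  1110(✓)  1111(✓)
size-2^1 implicants → -000  -101(✓)  -110(✓)  -111(✓)  0-10(✓)  0-11(✓)  00-0  001-(✓)  01-1(✓)  011-(✓)  1-00(✓)  1-01(✓)  100-(✓)  11-0(✓)  11-1(✓)  110-(✓)  111-(✓)
size-2^2 implicants → -1-1  -11-  0-1-  1-0-  11--
Unchecked terms (primes): -000, -1-1, -11-, 0-1-, 00-0, 1-0-, 11--

NONE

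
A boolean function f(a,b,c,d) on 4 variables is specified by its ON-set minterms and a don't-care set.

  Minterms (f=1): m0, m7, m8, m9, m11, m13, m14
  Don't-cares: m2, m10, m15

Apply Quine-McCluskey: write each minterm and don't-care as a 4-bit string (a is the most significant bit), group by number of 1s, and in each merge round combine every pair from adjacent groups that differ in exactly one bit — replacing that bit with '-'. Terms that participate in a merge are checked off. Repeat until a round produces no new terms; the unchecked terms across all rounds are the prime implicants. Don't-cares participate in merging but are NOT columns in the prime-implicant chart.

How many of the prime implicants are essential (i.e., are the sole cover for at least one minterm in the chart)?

size-2^0 implicants → 0000(✓)  0010(✓)  0111(✓)  1000(✓)  1001(✓)  1010(✓)  1011(✓)  1101(✓)  1110(✓)  1111(✓)
size-2^1 implicants → -000(✓)  -010(✓)  -111  00-0(✓)  1-01(✓)  1-10(✓)  1-11(✓)  10-0(✓)  10-1(✓)  100-(✓)  101-(✓)  11-1(✓)  111-(✓)
size-2^2 implicants → -0-0  1--1  1-1-  10--
Unchecked terms (primes): -0-0, -111, 1--1, 1-1-, 10--
Minterm coverage:
  m0 ⊆ -0-0 [E]
  m7 ⊆ -111 [E]
  m8 ⊆ -0-0,10--
  m9 ⊆ 1--1,10--
  m11 ⊆ 1--1,1-1-,10--
  m13 ⊆ 1--1 [E]
  m14 ⊆ 1-1- [E]
E = {-0-0, -111, 1--1, 1-1-}

4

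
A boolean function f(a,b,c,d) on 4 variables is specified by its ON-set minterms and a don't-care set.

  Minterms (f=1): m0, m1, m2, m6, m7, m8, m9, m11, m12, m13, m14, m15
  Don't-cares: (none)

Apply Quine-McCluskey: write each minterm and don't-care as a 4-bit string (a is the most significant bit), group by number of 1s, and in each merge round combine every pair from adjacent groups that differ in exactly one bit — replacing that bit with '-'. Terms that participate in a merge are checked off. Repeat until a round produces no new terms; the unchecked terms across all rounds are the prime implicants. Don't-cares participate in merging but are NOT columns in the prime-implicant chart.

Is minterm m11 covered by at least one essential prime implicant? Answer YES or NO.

YES

size-2^0 implicants → 0000(✓)  0001(✓)  0010(✓)  0110(✓)  0111(✓)  1000(✓)  1001(✓)  1011(✓)  1100(✓)  1101(✓)  1110(✓)  1111(✓)
size-2^1 implicants → -000(✓)  -001(✓)  -110(✓)  -111(✓)  0-10  00-0  000-(✓)  011-(✓)  1-00(✓)  1-01(✓)  1-11(✓)  10-1(✓)  100-(✓)  11-0(✓)  11-1(✓)  110-(✓)  111-(✓)
size-2^2 implicants → -00-  -11-  1--1  1-0-  11--
Unchecked terms (primes): -00-, -11-, 0-10, 00-0, 1--1, 1-0-, 11--
Minterm coverage:
  m0 ⊆ -00-,00-0
  m1 ⊆ -00- [E]
  m2 ⊆ 0-10,00-0
  m6 ⊆ -11-,0-10
  m7 ⊆ -11- [E]
  m8 ⊆ -00-,1-0-
  m9 ⊆ -00-,1--1,1-0-
  m11 ⊆ 1--1 [E]
  m12 ⊆ 1-0-,11--
  m13 ⊆ 1--1,1-0-,11--
  m14 ⊆ -11-,11--
  m15 ⊆ -11-,1--1,11--
E = {-00-, -11-, 1--1}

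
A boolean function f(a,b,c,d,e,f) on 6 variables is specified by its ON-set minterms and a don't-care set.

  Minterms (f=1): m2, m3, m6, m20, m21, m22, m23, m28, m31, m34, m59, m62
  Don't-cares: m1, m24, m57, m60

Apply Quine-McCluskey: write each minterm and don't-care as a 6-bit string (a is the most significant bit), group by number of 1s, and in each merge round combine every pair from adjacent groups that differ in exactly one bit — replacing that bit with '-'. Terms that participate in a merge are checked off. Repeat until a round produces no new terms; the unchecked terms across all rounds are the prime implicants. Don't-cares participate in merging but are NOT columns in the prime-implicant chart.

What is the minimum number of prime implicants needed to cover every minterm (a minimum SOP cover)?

size-2^0 implicants → 000001(✓)  000010(✓)  000011(✓)  000110(✓)  010100(✓)  010101(✓)  010110(✓)  010111(✓)  011000(✓)  011100(✓)  011111(✓)  100010(✓)  111001(✓)  111011(✓)  111100(✓)  111110(✓)
size-2^1 implicants → -00010  -11100  0-0110  000-10  0000-1  00001-  01-100  01-111  0101-0(✓)  0101-1(✓)  01010-(✓)  01011-(✓)  011-00  1110-1  1111-0
size-2^2 implicants → 0101--
Unchecked terms (primes): -00010, -11100, 0-0110, 000-10, 0000-1, 00001-, 01-100, 01-111, 0101--, 011-00, 1110-1, 1111-0
Minterm coverage:
  m2 ⊆ -00010,000-10,00001-
  m3 ⊆ 0000-1,00001-
  m6 ⊆ 0-0110,000-10
  m20 ⊆ 01-100,0101--
  m21 ⊆ 0101-- [E]
  m22 ⊆ 0-0110,0101--
  m23 ⊆ 01-111,0101--
  m28 ⊆ -11100,01-100,011-00
  m31 ⊆ 01-111 [E]
  m34 ⊆ -00010 [E]
  m59 ⊆ 1110-1 [E]
  m62 ⊆ 1111-0 [E]
E = {-00010, 01-111, 0101--, 1110-1, 1111-0}
Petrick residual → -11100, 0-0110, 0000-1
Cover = b'c'd'ef' + bcde'f' + a'c'def' + a'b'c'd'f + a'bdef + a'bc'd + abcd'f + abcdf'  |cover|=8

8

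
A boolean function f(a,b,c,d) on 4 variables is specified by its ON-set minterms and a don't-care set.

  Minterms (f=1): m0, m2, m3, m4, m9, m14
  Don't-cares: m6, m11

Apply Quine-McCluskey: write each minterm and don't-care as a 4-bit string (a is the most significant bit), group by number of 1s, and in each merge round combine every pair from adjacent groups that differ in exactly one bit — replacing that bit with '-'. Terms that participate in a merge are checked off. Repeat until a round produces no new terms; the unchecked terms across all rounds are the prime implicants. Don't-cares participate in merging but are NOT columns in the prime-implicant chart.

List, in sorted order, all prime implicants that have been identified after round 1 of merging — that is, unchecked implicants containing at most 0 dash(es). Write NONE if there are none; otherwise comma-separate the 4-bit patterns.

NONE

[col 0] 0000*, 0010*, 0011*, 0100*, 0110*, 1001*, 1011*, 1110*
[col 1] -011, -110, 0-00*, 0-10*, 00-0*, 001-, 01-0*, 10-1
[col 2] 0--0
Prime implicants: -011, -110, 0--0, 001-, 10-1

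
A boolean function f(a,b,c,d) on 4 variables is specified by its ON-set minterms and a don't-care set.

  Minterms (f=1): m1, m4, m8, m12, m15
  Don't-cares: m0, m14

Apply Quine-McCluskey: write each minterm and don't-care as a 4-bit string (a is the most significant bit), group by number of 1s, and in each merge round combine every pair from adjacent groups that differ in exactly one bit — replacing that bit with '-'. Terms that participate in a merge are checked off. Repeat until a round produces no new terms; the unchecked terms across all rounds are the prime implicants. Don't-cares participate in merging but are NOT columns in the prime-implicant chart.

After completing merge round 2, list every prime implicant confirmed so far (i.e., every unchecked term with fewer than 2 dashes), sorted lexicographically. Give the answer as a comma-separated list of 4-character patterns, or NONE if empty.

size-2^0 implicants → 0000(✓)  0001(✓)  0100(✓)  1000(✓)  1100(✓)  1110(✓)  1111(✓)
size-2^1 implicants → -000(✓)  -100(✓)  0-00(✓)  000-  1-00(✓)  11-0  111-
size-2^2 implicants → --00
Unchecked terms (primes): --00, 000-, 11-0, 111-

000-, 11-0, 111-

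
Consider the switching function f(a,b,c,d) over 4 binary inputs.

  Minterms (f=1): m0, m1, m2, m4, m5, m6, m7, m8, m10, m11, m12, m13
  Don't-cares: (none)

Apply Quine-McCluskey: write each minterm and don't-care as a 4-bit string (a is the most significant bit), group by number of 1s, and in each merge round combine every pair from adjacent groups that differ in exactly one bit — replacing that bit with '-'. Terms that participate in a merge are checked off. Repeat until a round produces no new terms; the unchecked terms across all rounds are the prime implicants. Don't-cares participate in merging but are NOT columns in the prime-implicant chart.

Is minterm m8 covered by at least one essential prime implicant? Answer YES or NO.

NO

Round 0: 0000✓ 0001✓ 0010✓ 0100✓ 0101✓ 0110✓ 0111✓ 1000✓ 1010✓ 1011✓ 1100✓ 1101✓
Round 1: -000✓ -010✓ -100✓ -101✓ 0-00✓ 0-01✓ 0-10✓ 00-0✓ 000-✓ 01-0✓ 01-1✓ 010-✓ 011-✓ 1-00✓ 10-0✓ 101- 110-✓
Round 2: --00 -0-0 -10- 0--0 0-0- 01--
PIs = {--00, -0-0, -10-, 0--0, 0-0-, 01--, 101-}
Coverage chart:
  m0: --00,-0-0,0--0,0-0-
  m1: 0-0- ←essential
  m2: -0-0,0--0
  m4: --00,-10-,0--0,0-0-,01--
  m5: -10-,0-0-,01--
  m6: 0--0,01--
  m7: 01-- ←essential
  m8: --00,-0-0
  m10: -0-0,101-
  m11: 101- ←essential
  m12: --00,-10-
  m13: -10- ←essential
Essential: -10-, 0-0-, 01--, 101-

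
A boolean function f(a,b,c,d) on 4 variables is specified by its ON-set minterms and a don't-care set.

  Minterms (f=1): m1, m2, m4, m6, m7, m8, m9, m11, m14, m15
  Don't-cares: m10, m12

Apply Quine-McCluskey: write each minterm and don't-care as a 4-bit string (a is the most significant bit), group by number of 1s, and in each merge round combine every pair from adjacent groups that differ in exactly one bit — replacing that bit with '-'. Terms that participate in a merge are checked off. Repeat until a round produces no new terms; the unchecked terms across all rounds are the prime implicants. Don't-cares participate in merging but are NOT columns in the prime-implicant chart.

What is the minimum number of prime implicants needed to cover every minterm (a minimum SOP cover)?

5

Round 0: 0001✓ 0010✓ 0100✓ 0110✓ 0111✓ 1000✓ 1001✓ 1010✓ 1011✓ 1100✓ 1110✓ 1111✓
Round 1: -001 -010✓ -100✓ -110✓ -111✓ 0-10✓ 01-0✓ 011-✓ 1-00✓ 1-10✓ 1-11✓ 10-0✓ 10-1✓ 100-✓ 101-✓ 11-0✓ 111-✓
Round 2: --10 -1-0 -11- 1--0 1-1- 10--
PIs = {--10, -001, -1-0, -11-, 1--0, 1-1-, 10--}
Coverage chart:
  m1: -001 ←essential
  m2: --10 ←essential
  m4: -1-0 ←essential
  m6: --10,-1-0,-11-
  m7: -11- ←essential
  m8: 1--0,10--
  m9: -001,10--
  m11: 1-1-,10--
  m14: --10,-1-0,-11-,1--0,1-1-
  m15: -11-,1-1-
Essential: --10, -001, -1-0, -11-
Petrick residual → 10--
Min cover (5 terms): cd' + b'c'd + bd' + bc + ab'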